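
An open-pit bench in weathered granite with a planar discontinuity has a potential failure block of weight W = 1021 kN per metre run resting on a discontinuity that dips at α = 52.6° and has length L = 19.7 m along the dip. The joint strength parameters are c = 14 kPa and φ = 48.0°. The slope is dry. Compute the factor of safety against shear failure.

Resolving the block weight along and normal to the plane and applying the Mohr–Coulomb strength on the joint:
N' = W cosα = 1021·cos52.6° = 620.1 kN/m
Driving force T = W sinα = 1021·sin52.6° = 811.1 kN/m
Resisting force R = c·L + N'·tanφ = 14·19.7 + 620.1·tan48.0° = 275.8 + 688.7 = 964.5 kN/m
FS = R / T = 964.5 / 811.1 = 1.189

FS = 1.19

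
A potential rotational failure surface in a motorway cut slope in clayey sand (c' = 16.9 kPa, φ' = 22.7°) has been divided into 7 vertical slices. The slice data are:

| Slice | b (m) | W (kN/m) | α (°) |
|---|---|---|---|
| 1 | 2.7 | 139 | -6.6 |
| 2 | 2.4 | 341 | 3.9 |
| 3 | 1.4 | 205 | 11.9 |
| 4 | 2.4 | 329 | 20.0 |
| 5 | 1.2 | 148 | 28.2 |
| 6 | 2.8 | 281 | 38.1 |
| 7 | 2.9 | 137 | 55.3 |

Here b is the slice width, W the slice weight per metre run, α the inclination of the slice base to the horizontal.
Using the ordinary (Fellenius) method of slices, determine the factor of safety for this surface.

FS = 1.77

Ordinary method of slices: FS = Σ[c'·Δl_i + (W_i cosα_i)·tanφ'] / Σ W_i sinα_i, with Δl_i = b_i / cosα_i.
Slice 1: Δl = 2.7/cos(-6.6°) = 2.718 m; N'_1 = 139·cos(-6.6°) = 138.1; c'Δl = 45.93; W sinα = -16.0
Slice 2: Δl = 2.4/cos3.9° = 2.406 m; N'_2 = 341·cos3.9° = 340.2; c'Δl = 40.65; W sinα = 23.2
Slice 3: Δl = 1.4/cos11.9° = 1.431 m; N'_3 = 205·cos11.9° = 200.6; c'Δl = 24.18; W sinα = 42.3
Slice 4: Δl = 2.4/cos20.0° = 2.554 m; N'_4 = 329·cos20.0° = 309.2; c'Δl = 43.16; W sinα = 112.5
Slice 5: Δl = 1.2/cos28.2° = 1.362 m; N'_5 = 148·cos28.2° = 130.4; c'Δl = 23.01; W sinα = 69.9
Slice 6: Δl = 2.8/cos38.1° = 3.558 m; N'_6 = 281·cos38.1° = 221.1; c'Δl = 60.13; W sinα = 173.4
Slice 7: Δl = 2.9/cos55.3° = 5.094 m; N'_7 = 137·cos55.3° = 78.0; c'Δl = 86.09; W sinα = 112.6
Σc'Δl = 323.2 kN/m; ΣN' = 1417.6 kN/m; ΣW sinα = 518.0 kN/m
Resisting = 323.2 + 1417.6·tan22.7° = 323.2 + 593.0 = 916.2 kN/m
FS = 916.2 / 518.0 = 1.769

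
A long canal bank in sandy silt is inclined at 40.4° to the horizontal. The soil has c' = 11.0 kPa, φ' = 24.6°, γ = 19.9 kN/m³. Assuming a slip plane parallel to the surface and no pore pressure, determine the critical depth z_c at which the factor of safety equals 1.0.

z_c = 2.42 m

Setting FS = 1.00 in FS = [c' + γz cos²β tanφ'] / [γz sinβ cosβ] and solving for z:
z = c' / [γ cosβ (FS·sinβ − cosβ·tanφ')]
  = 11.0 / [19.9·cos40.4°·(1.00·sin40.4° − cos40.4°·tan24.6°)]
  = 11.0 / [19.9·0.7615·(1.00·0.6481 − 0.7615·0.4578)]
  = 11.0 / 4.5382 = 2.424 m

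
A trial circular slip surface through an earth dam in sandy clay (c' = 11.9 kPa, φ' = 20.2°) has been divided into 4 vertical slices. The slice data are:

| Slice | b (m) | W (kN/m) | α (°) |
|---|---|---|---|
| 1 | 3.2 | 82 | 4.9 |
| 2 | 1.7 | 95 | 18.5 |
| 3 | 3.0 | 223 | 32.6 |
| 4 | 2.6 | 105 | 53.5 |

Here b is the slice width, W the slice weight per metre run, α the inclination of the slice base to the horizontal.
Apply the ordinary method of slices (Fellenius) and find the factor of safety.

FS = 1.28

Ordinary method of slices: FS = Σ[c'·Δl_i + (W_i cosα_i)·tanφ'] / Σ W_i sinα_i, with Δl_i = b_i / cosα_i.
Slice 1: Δl = 3.2/cos4.9° = 3.212 m; N'_1 = 82·cos4.9° = 81.7; c'Δl = 38.22; W sinα = 7.0
Slice 2: Δl = 1.7/cos18.5° = 1.793 m; N'_2 = 95·cos18.5° = 90.1; c'Δl = 21.33; W sinα = 30.1
Slice 3: Δl = 3.0/cos32.6° = 3.561 m; N'_3 = 223·cos32.6° = 187.9; c'Δl = 42.38; W sinα = 120.1
Slice 4: Δl = 2.6/cos53.5° = 4.371 m; N'_4 = 105·cos53.5° = 62.5; c'Δl = 52.02; W sinα = 84.4
Σc'Δl = 153.9 kN/m; ΣN' = 422.1 kN/m; ΣW sinα = 241.7 kN/m
Resisting = 153.9 + 422.1·tan20.2° = 153.9 + 155.3 = 309.3 kN/m
FS = 309.3 / 241.7 = 1.279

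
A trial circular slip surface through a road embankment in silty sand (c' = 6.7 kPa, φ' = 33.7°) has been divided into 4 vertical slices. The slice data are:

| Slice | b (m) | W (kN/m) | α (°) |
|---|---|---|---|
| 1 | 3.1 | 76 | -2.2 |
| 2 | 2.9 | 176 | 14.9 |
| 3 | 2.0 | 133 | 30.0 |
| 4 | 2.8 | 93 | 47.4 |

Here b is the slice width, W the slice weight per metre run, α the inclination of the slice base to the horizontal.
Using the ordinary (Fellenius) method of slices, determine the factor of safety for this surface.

Ordinary method of slices: FS = Σ[c'·Δl_i + (W_i cosα_i)·tanφ'] / Σ W_i sinα_i, with Δl_i = b_i / cosα_i.
Slice 1: Δl = 3.1/cos(-2.2°) = 3.102 m; N'_1 = 76·cos(-2.2°) = 75.9; c'Δl = 20.79; W sinα = -2.9
Slice 2: Δl = 2.9/cos14.9° = 3.001 m; N'_2 = 176·cos14.9° = 170.1; c'Δl = 20.11; W sinα = 45.3
Slice 3: Δl = 2.0/cos30.0° = 2.309 m; N'_3 = 133·cos30.0° = 115.2; c'Δl = 15.47; W sinα = 66.5
Slice 4: Δl = 2.8/cos47.4° = 4.137 m; N'_4 = 93·cos47.4° = 62.9; c'Δl = 27.72; W sinα = 68.5
Σc'Δl = 84.1 kN/m; ΣN' = 424.2 kN/m; ΣW sinα = 177.3 kN/m
Resisting = 84.1 + 424.2·tan33.7° = 84.1 + 282.9 = 367.0 kN/m
FS = 367.0 / 177.3 = 2.070

FS = 2.07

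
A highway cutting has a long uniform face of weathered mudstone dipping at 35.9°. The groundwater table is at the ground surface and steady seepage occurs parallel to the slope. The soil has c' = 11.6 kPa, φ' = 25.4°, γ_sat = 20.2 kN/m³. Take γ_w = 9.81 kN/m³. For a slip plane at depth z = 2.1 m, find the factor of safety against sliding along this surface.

FS = 0.91

With seepage parallel to the slope and the water table at the surface, the effective normal stress on the slip plane uses the buoyant unit weight γ' = γ_sat − γ_w while the driving shear stress uses γ_sat:
FS = [c' + γ' z cos²β tanφ'] / [γ_sat z sinβ cosβ]
γ' = 20.2 − 9.81 = 10.39 kN/m³
Numerator = 11.6 + 10.39·2.1·cos²35.9°·tan25.4° = 11.6 + 10.39·2.1·0.6562·0.4748 = 18.398 kPa
Denominator = 20.2·2.1·sin35.9°·cos35.9° = 20.2·2.1·0.5864·0.8100 = 20.149 kPa
FS = 18.398 / 20.149 = 0.913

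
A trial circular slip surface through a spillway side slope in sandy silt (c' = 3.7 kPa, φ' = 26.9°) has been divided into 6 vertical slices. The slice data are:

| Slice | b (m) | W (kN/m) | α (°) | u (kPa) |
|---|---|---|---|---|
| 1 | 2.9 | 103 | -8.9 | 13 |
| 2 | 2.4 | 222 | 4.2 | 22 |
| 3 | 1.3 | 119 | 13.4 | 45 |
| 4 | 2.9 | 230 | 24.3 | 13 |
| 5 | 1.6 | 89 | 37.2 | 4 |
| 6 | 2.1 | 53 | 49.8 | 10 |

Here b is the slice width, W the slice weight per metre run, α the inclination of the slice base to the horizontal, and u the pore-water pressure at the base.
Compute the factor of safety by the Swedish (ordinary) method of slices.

FS = 1.48

Ordinary method of slices: FS = Σ[c'·Δl_i + (W_i cosα_i − u_i·Δl_i)·tanφ'] / Σ W_i sinα_i, with Δl_i = b_i / cosα_i.
Slice 1: Δl = 2.9/cos(-8.9°) = 2.935 m; N'_1 = 103·cos(-8.9°) − 13·2.935 = 63.6; c'Δl = 10.86; W sinα = -15.9
Slice 2: Δl = 2.4/cos4.2° = 2.406 m; N'_2 = 222·cos4.2° − 22·2.406 = 168.5; c'Δl = 8.90; W sinα = 16.3
Slice 3: Δl = 1.3/cos13.4° = 1.336 m; N'_3 = 119·cos13.4° − 45·1.336 = 55.6; c'Δl = 4.94; W sinα = 27.6
Slice 4: Δl = 2.9/cos24.3° = 3.182 m; N'_4 = 230·cos24.3° − 13·3.182 = 168.3; c'Δl = 11.77; W sinα = 94.6
Slice 5: Δl = 1.6/cos37.2° = 2.009 m; N'_5 = 89·cos37.2° − 4·2.009 = 62.9; c'Δl = 7.43; W sinα = 53.8
Slice 6: Δl = 2.1/cos49.8° = 3.254 m; N'_6 = 53·cos49.8° − 10·3.254 = 1.7; c'Δl = 12.04; W sinα = 40.5
Σc'Δl = 56.0 kN/m; ΣN' = 520.5 kN/m; ΣW sinα = 216.8 kN/m
Resisting = 56.0 + 520.5·tan26.9° = 56.0 + 264.1 = 320.0 kN/m
FS = 320.0 / 216.8 = 1.476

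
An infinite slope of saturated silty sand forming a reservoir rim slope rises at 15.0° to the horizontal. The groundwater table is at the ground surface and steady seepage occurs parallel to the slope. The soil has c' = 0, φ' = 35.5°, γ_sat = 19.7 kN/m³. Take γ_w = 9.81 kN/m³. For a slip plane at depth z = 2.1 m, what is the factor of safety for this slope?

With seepage parallel to the slope and the water table at the surface, the effective normal stress on the slip plane uses the buoyant unit weight γ' = γ_sat − γ_w while the driving shear stress uses γ_sat:
FS = [c' + γ' z cos²β tanφ'] / [γ_sat z sinβ cosβ]
(For c' = 0 this reduces to FS = (γ'/γ_sat)·tanφ'/tanβ.)
γ' = 19.7 − 9.81 = 9.89 kN/m³
Numerator = 0.0 + 9.89·2.1·cos²15.0°·tan35.5° = 0.0 + 9.89·2.1·0.9330·0.7133 = 13.822 kPa
Denominator = 19.7·2.1·sin15.0°·cos15.0° = 19.7·2.1·0.2588·0.9659 = 10.342 kPa
FS = 13.822 / 10.342 = 1.336

FS = 1.34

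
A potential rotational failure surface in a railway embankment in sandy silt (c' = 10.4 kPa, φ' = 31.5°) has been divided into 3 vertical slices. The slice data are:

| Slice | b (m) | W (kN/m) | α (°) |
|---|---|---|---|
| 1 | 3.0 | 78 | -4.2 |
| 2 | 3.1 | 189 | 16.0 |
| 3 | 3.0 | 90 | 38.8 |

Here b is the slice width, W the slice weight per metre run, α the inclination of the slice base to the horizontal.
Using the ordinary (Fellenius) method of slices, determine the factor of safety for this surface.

Ordinary method of slices: FS = Σ[c'·Δl_i + (W_i cosα_i)·tanφ'] / Σ W_i sinα_i, with Δl_i = b_i / cosα_i.
Slice 1: Δl = 3.0/cos(-4.2°) = 3.008 m; N'_1 = 78·cos(-4.2°) = 77.8; c'Δl = 31.28; W sinα = -5.7
Slice 2: Δl = 3.1/cos16.0° = 3.225 m; N'_2 = 189·cos16.0° = 181.7; c'Δl = 33.54; W sinα = 52.1
Slice 3: Δl = 3.0/cos38.8° = 3.849 m; N'_3 = 90·cos38.8° = 70.1; c'Δl = 40.03; W sinα = 56.4
Σc'Δl = 104.9 kN/m; ΣN' = 329.6 kN/m; ΣW sinα = 102.8 kN/m
Resisting = 104.9 + 329.6·tan31.5° = 104.9 + 202.0 = 306.8 kN/m
FS = 306.8 / 102.8 = 2.986

FS = 2.99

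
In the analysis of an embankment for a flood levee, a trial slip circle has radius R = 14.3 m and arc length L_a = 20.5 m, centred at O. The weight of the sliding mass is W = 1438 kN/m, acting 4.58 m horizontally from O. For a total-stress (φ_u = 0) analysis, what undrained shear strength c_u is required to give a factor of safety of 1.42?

c_u = 31.9 kPa

FS = c_u·L_a·R / (W·d), so c_u = FS·W·d / (L_a·R).
c_u = 1.42·1438·4.58 / (20.50·14.3) = 9352.2 / 293.15 = 31.90 kPa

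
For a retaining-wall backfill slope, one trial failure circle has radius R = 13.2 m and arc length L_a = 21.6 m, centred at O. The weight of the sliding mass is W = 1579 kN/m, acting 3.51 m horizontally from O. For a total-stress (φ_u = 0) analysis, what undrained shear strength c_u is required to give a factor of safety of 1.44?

FS = c_u·L_a·R / (W·d), so c_u = FS·W·d / (L_a·R).
c_u = 1.44·1579·3.51 / (21.60·13.2) = 7980.9 / 285.12 = 27.99 kPa

c_u = 28.0 kPa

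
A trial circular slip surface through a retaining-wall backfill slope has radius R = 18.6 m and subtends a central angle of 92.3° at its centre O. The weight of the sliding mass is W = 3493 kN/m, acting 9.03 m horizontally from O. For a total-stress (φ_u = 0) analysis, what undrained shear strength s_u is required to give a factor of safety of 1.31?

s_u = 74.1 kPa

FS = s_u·L_a·R / (W·d), so s_u = FS·W·d / (L_a·R).
Arc length L_a = R·θ = 18.6·(92.3°·π/180) = 18.6·1.6109 = 29.96 m
s_u = 1.31·3493·9.03 / (29.96·18.6) = 41319.7 / 557.32 = 74.14 kPa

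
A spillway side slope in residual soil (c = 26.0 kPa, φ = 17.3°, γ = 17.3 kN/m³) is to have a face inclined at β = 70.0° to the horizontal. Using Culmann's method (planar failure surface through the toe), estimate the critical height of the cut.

H_c = 13.69 m

Culmann's analysis gives the critical failure plane at α_cr = (β + φ)/2 = (70.0 + 17.3)/2 = 43.6°, and the critical height
H_c = (4c/γ) · sinβ cosφ / [1 − cos(β − φ)]
    = (4·26.0/17.3) · sin70.0°·cos17.3° / [1 − cos(52.7°)]
    = 6.012 · 0.9397·0.9548 / [1 − 0.6060]
    = 6.012 · 0.8972 / 0.3940
    = 13.69 m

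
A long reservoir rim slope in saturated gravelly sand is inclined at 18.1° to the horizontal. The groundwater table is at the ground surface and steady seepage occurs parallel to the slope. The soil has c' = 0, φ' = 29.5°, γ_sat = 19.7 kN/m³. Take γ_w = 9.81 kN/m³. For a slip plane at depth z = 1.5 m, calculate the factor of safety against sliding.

With seepage parallel to the slope and the water table at the surface, the effective normal stress on the slip plane uses the buoyant unit weight γ' = γ_sat − γ_w while the driving shear stress uses γ_sat:
FS = [c' + γ' z cos²β tanφ'] / [γ_sat z sinβ cosβ]
(For c' = 0 this reduces to FS = (γ'/γ_sat)·tanφ'/tanβ.)
γ' = 19.7 − 9.81 = 9.89 kN/m³
Numerator = 0.0 + 9.89·1.5·cos²18.1°·tan29.5° = 0.0 + 9.89·1.5·0.9035·0.5658 = 7.583 kPa
Denominator = 19.7·1.5·sin18.1°·cos18.1° = 19.7·1.5·0.3107·0.9505 = 8.726 kPa
FS = 7.583 / 8.726 = 0.869

FS = 0.87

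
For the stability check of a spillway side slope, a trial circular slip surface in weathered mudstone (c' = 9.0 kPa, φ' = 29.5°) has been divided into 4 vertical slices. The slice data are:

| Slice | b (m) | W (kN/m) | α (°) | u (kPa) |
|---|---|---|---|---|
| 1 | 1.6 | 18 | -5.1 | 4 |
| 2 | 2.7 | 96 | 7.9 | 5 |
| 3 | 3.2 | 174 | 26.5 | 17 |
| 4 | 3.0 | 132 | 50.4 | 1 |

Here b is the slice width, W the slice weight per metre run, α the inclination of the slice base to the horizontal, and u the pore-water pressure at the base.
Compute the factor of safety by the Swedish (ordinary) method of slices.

FS = 1.39

Ordinary method of slices: FS = Σ[c'·Δl_i + (W_i cosα_i − u_i·Δl_i)·tanφ'] / Σ W_i sinα_i, with Δl_i = b_i / cosα_i.
Slice 1: Δl = 1.6/cos(-5.1°) = 1.606 m; N'_1 = 18·cos(-5.1°) − 4·1.606 = 11.5; c'Δl = 14.46; W sinα = -1.6
Slice 2: Δl = 2.7/cos7.9° = 2.726 m; N'_2 = 96·cos7.9° − 5·2.726 = 81.5; c'Δl = 24.53; W sinα = 13.2
Slice 3: Δl = 3.2/cos26.5° = 3.576 m; N'_3 = 174·cos26.5° − 17·3.576 = 94.9; c'Δl = 32.18; W sinα = 77.6
Slice 4: Δl = 3.0/cos50.4° = 4.706 m; N'_4 = 132·cos50.4° − 1·4.706 = 79.4; c'Δl = 42.36; W sinα = 101.7
Σc'Δl = 113.5 kN/m; ΣN' = 267.3 kN/m; ΣW sinα = 190.9 kN/m
Resisting = 113.5 + 267.3·tan29.5° = 113.5 + 151.2 = 264.8 kN/m
FS = 264.8 / 190.9 = 1.387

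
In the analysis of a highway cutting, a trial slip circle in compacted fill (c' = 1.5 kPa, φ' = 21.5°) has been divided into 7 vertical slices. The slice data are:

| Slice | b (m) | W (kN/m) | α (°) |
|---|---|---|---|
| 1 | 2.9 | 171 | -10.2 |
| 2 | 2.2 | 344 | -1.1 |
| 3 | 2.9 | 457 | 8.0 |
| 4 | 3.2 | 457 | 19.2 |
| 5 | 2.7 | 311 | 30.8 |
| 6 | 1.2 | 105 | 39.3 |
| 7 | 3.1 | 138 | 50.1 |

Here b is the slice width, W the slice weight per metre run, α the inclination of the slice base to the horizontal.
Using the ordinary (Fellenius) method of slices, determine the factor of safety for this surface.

FS = 1.48

Ordinary method of slices: FS = Σ[c'·Δl_i + (W_i cosα_i)·tanφ'] / Σ W_i sinα_i, with Δl_i = b_i / cosα_i.
Slice 1: Δl = 2.9/cos(-10.2°) = 2.947 m; N'_1 = 171·cos(-10.2°) = 168.3; c'Δl = 4.42; W sinα = -30.3
Slice 2: Δl = 2.2/cos(-1.1°) = 2.200 m; N'_2 = 344·cos(-1.1°) = 343.9; c'Δl = 3.30; W sinα = -6.6
Slice 3: Δl = 2.9/cos8.0° = 2.928 m; N'_3 = 457·cos8.0° = 452.6; c'Δl = 4.39; W sinα = 63.6
Slice 4: Δl = 3.2/cos19.2° = 3.388 m; N'_4 = 457·cos19.2° = 431.6; c'Δl = 5.08; W sinα = 150.3
Slice 5: Δl = 2.7/cos30.8° = 3.143 m; N'_5 = 311·cos30.8° = 267.1; c'Δl = 4.72; W sinα = 159.2
Slice 6: Δl = 1.2/cos39.3° = 1.551 m; N'_6 = 105·cos39.3° = 81.3; c'Δl = 2.33; W sinα = 66.5
Slice 7: Δl = 3.1/cos50.1° = 4.833 m; N'_7 = 138·cos50.1° = 88.5; c'Δl = 7.25; W sinα = 105.9
Σc'Δl = 31.5 kN/m; ΣN' = 1833.3 kN/m; ΣW sinα = 508.6 kN/m
Resisting = 31.5 + 1833.3·tan21.5° = 31.5 + 722.1 = 753.6 kN/m
FS = 753.6 / 508.6 = 1.482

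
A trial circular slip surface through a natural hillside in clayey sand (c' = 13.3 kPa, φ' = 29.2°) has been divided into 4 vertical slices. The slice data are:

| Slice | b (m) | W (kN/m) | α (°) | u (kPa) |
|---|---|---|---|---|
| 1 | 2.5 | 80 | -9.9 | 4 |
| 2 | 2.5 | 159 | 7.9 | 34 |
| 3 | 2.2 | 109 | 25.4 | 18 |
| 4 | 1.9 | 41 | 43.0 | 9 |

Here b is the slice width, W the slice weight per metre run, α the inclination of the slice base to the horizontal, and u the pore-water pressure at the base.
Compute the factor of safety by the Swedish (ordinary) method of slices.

FS = 2.98

Ordinary method of slices: FS = Σ[c'·Δl_i + (W_i cosα_i − u_i·Δl_i)·tanφ'] / Σ W_i sinα_i, with Δl_i = b_i / cosα_i.
Slice 1: Δl = 2.5/cos(-9.9°) = 2.538 m; N'_1 = 80·cos(-9.9°) − 4·2.538 = 68.7; c'Δl = 33.75; W sinα = -13.8
Slice 2: Δl = 2.5/cos7.9° = 2.524 m; N'_2 = 159·cos7.9° − 34·2.524 = 71.7; c'Δl = 33.57; W sinα = 21.9
Slice 3: Δl = 2.2/cos25.4° = 2.435 m; N'_3 = 109·cos25.4° − 18·2.435 = 54.6; c'Δl = 32.39; W sinα = 46.8
Slice 4: Δl = 1.9/cos43.0° = 2.598 m; N'_4 = 41·cos43.0° − 9·2.598 = 6.6; c'Δl = 34.55; W sinα = 28.0
Σc'Δl = 134.3 kN/m; ΣN' = 201.6 kN/m; ΣW sinα = 82.8 kN/m
Resisting = 134.3 + 201.6·tan29.2° = 134.3 + 112.7 = 246.9 kN/m
FS = 246.9 / 82.8 = 2.982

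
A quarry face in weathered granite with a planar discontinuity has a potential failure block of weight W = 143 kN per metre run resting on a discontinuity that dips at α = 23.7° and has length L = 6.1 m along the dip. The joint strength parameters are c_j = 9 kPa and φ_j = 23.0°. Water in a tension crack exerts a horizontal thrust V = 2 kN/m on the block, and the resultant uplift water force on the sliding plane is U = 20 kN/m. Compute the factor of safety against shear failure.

Resolving the block weight along and normal to the plane and applying the Mohr–Coulomb strength on the joint:
N' = W cosα − U − V sinα = 143·cos23.7° − 20 − 2·sin23.7° = 110.1 kN/m
Driving force T = W sinα + V cosα = 143·sin23.7° + 2·cos23.7° = 59.3 kN/m
Resisting force R = c_j·L + N'·tanφ_j = 9·6.1 + 110.1·tan23.0° = 54.9 + 46.7 = 101.6 kN/m
FS = R / T = 101.6 / 59.3 = 1.714

FS = 1.71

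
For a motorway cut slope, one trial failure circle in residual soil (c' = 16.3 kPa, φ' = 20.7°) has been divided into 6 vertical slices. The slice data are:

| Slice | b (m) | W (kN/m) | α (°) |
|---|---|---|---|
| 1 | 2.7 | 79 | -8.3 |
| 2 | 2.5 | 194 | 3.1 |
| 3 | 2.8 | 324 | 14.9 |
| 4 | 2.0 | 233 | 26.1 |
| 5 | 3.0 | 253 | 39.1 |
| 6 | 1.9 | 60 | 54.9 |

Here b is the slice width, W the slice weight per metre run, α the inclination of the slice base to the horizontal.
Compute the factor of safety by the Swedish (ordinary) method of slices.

FS = 1.71

Ordinary method of slices: FS = Σ[c'·Δl_i + (W_i cosα_i)·tanφ'] / Σ W_i sinα_i, with Δl_i = b_i / cosα_i.
Slice 1: Δl = 2.7/cos(-8.3°) = 2.729 m; N'_1 = 79·cos(-8.3°) = 78.2; c'Δl = 44.48; W sinα = -11.4
Slice 2: Δl = 2.5/cos3.1° = 2.504 m; N'_2 = 194·cos3.1° = 193.7; c'Δl = 40.81; W sinα = 10.5
Slice 3: Δl = 2.8/cos14.9° = 2.897 m; N'_3 = 324·cos14.9° = 313.1; c'Δl = 47.23; W sinα = 83.3
Slice 4: Δl = 2.0/cos26.1° = 2.227 m; N'_4 = 233·cos26.1° = 209.2; c'Δl = 36.30; W sinα = 102.5
Slice 5: Δl = 3.0/cos39.1° = 3.866 m; N'_5 = 253·cos39.1° = 196.3; c'Δl = 63.01; W sinα = 159.6
Slice 6: Δl = 1.9/cos54.9° = 3.304 m; N'_6 = 60·cos54.9° = 34.5; c'Δl = 53.86; W sinα = 49.1
Σc'Δl = 285.7 kN/m; ΣN' = 1025.1 kN/m; ΣW sinα = 393.6 kN/m
Resisting = 285.7 + 1025.1·tan20.7° = 285.7 + 387.3 = 673.0 kN/m
FS = 673.0 / 393.6 = 1.710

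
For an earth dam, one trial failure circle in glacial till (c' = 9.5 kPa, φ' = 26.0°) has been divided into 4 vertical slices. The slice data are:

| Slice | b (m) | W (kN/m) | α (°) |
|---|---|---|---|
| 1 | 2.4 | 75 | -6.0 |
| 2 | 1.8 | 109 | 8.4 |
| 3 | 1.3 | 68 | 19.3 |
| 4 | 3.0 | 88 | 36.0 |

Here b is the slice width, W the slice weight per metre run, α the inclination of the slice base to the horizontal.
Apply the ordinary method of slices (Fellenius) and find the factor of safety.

FS = 2.96

Ordinary method of slices: FS = Σ[c'·Δl_i + (W_i cosα_i)·tanφ'] / Σ W_i sinα_i, with Δl_i = b_i / cosα_i.
Slice 1: Δl = 2.4/cos(-6.0°) = 2.413 m; N'_1 = 75·cos(-6.0°) = 74.6; c'Δl = 22.93; W sinα = -7.8
Slice 2: Δl = 1.8/cos8.4° = 1.820 m; N'_2 = 109·cos8.4° = 107.8; c'Δl = 17.29; W sinα = 15.9
Slice 3: Δl = 1.3/cos19.3° = 1.377 m; N'_3 = 68·cos19.3° = 64.2; c'Δl = 13.09; W sinα = 22.5
Slice 4: Δl = 3.0/cos36.0° = 3.708 m; N'_4 = 88·cos36.0° = 71.2; c'Δl = 35.23; W sinα = 51.7
Σc'Δl = 88.5 kN/m; ΣN' = 317.8 kN/m; ΣW sinα = 82.3 kN/m
Resisting = 88.5 + 317.8·tan26.0° = 88.5 + 155.0 = 243.5 kN/m
FS = 243.5 / 82.3 = 2.960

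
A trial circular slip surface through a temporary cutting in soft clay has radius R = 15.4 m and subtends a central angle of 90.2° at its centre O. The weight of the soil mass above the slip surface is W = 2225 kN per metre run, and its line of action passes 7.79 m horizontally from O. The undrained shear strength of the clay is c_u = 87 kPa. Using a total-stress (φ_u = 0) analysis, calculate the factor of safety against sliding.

Taking moments about the centre O, the resisting moment is provided by the undrained shear strength acting along the arc:
Arc length L_a = R·θ = 15.4·(90.2°·π/180) = 15.4·1.5743 = 24.24 m
M_R = c_u·L_a·R = 87·24.24·15.4 = 32482.1 kN·m/m
M_D = W·d = 2225·7.79 = 17332.8 kN·m/m
FS = M_R / M_D = 32482.1 / 17332.8 = 1.874

FS = 1.87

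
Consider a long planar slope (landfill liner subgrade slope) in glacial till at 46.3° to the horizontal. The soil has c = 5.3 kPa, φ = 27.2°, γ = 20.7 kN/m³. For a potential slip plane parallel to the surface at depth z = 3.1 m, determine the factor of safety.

For an infinite slope with a slip plane parallel to the surface (no pore pressure): FS = [c + γz cos²β tanφ] / [γz sinβ cosβ].
γz = 20.7·3.1 = 64.17 kN/m²
Numerator = 5.3 + 64.17·cos²46.3°·tan27.2° = 5.3 + 64.17·0.4773·0.5139 = 21.041 kPa
Denominator = 64.17·sin46.3°·cos46.3° = 64.17·0.7230·0.6909 = 32.052 kPa
FS = 21.041 / 32.052 = 0.656

FS = 0.66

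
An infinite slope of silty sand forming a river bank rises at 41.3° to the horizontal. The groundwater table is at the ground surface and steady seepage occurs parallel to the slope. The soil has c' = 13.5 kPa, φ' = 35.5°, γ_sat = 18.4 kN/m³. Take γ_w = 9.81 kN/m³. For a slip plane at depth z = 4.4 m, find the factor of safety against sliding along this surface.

With seepage parallel to the slope and the water table at the surface, the effective normal stress on the slip plane uses the buoyant unit weight γ' = γ_sat − γ_w while the driving shear stress uses γ_sat:
FS = [c' + γ' z cos²β tanφ'] / [γ_sat z sinβ cosβ]
γ' = 18.4 − 9.81 = 8.59 kN/m³
Numerator = 13.5 + 8.59·4.4·cos²41.3°·tan35.5° = 13.5 + 8.59·4.4·0.5644·0.7133 = 28.716 kPa
Denominator = 18.4·4.4·sin41.3°·cos41.3° = 18.4·4.4·0.6600·0.7513 = 40.143 kPa
FS = 28.716 / 40.143 = 0.715

FS = 0.72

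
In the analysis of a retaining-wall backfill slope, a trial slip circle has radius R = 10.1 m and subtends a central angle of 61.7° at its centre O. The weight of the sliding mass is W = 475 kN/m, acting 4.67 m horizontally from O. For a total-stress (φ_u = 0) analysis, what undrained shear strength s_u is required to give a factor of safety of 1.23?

FS = s_u·L_a·R / (W·d), so s_u = FS·W·d / (L_a·R).
Arc length L_a = R·θ = 10.1·(61.7°·π/180) = 10.1·1.0769 = 10.88 m
s_u = 1.23·475·4.67 / (10.88·10.1) = 2728.4 / 109.85 = 24.84 kPa

s_u = 24.8 kPa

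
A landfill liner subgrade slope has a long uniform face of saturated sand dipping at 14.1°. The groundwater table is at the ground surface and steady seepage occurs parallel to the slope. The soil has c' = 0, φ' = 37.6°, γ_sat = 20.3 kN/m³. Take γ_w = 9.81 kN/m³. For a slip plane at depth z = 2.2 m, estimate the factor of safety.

FS = 1.58

With seepage parallel to the slope and the water table at the surface, the effective normal stress on the slip plane uses the buoyant unit weight γ' = γ_sat − γ_w while the driving shear stress uses γ_sat:
FS = [c' + γ' z cos²β tanφ'] / [γ_sat z sinβ cosβ]
(For c' = 0 this reduces to FS = (γ'/γ_sat)·tanφ'/tanβ.)
γ' = 20.3 − 9.81 = 10.49 kN/m³
Numerator = 0.0 + 10.49·2.2·cos²14.1°·tan37.6° = 0.0 + 10.49·2.2·0.9407·0.7701 = 16.718 kPa
Denominator = 20.3·2.2·sin14.1°·cos14.1° = 20.3·2.2·0.2436·0.9699 = 10.552 kPa
FS = 16.718 / 10.552 = 1.584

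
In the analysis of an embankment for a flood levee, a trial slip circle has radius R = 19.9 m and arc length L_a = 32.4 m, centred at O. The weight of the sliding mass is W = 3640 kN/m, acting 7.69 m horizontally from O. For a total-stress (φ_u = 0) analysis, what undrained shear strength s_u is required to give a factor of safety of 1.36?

FS = s_u·L_a·R / (W·d), so s_u = FS·W·d / (L_a·R).
s_u = 1.36·3640·7.69 / (32.40·19.9) = 38068.6 / 644.76 = 59.04 kPa

s_u = 59.0 kPa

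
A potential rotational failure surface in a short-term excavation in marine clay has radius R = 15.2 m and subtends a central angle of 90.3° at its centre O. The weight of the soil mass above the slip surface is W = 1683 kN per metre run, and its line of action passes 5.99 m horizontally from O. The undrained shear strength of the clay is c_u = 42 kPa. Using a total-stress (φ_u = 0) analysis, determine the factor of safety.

FS = 1.52

Taking moments about the centre O, the resisting moment is provided by the undrained shear strength acting along the arc:
Arc length L_a = R·θ = 15.2·(90.3°·π/180) = 15.2·1.5760 = 23.96 m
M_R = c_u·L_a·R = 42·23.96·15.2 = 15293.3 kN·m/m
M_D = W·d = 1683·5.99 = 10081.2 kN·m/m
FS = M_R / M_D = 15293.3 / 10081.2 = 1.517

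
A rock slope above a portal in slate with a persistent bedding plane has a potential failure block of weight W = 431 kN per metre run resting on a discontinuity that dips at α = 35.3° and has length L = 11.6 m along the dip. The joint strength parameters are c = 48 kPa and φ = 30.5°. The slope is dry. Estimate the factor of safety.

Resolving the block weight along and normal to the plane and applying the Mohr–Coulomb strength on the joint:
N' = W cosα = 431·cos35.3° = 351.8 kN/m
Driving force T = W sinα = 431·sin35.3° = 249.1 kN/m
Resisting force R = c·L + N'·tanφ = 48·11.6 + 351.8·tan30.5° = 556.8 + 207.2 = 764.0 kN/m
FS = R / T = 764.0 / 249.1 = 3.068

FS = 3.07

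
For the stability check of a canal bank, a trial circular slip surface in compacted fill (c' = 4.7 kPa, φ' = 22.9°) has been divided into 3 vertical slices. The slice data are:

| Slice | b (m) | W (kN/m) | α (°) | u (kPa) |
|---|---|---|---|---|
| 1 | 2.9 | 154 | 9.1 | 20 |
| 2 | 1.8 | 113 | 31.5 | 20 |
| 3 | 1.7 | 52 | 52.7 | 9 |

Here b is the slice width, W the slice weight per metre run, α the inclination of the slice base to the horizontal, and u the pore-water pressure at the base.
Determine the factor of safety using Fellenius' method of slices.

Ordinary method of slices: FS = Σ[c'·Δl_i + (W_i cosα_i − u_i·Δl_i)·tanφ'] / Σ W_i sinα_i, with Δl_i = b_i / cosα_i.
Slice 1: Δl = 2.9/cos9.1° = 2.937 m; N'_1 = 154·cos9.1° − 20·2.937 = 93.3; c'Δl = 13.80; W sinα = 24.4
Slice 2: Δl = 1.8/cos31.5° = 2.111 m; N'_2 = 113·cos31.5° − 20·2.111 = 54.1; c'Δl = 9.92; W sinα = 59.0
Slice 3: Δl = 1.7/cos52.7° = 2.805 m; N'_3 = 52·cos52.7° − 9·2.805 = 6.3; c'Δl = 13.19; W sinα = 41.4
Σc'Δl = 36.9 kN/m; ΣN' = 153.7 kN/m; ΣW sinα = 124.8 kN/m
Resisting = 36.9 + 153.7·tan22.9° = 36.9 + 64.9 = 101.8 kN/m
FS = 101.8 / 124.8 = 0.816

FS = 0.82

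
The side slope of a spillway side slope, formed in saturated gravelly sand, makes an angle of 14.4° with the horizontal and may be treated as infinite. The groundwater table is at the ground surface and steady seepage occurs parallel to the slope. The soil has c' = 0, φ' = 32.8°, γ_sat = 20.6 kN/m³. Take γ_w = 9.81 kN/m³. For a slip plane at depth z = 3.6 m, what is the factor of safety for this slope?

FS = 1.31

With seepage parallel to the slope and the water table at the surface, the effective normal stress on the slip plane uses the buoyant unit weight γ' = γ_sat − γ_w while the driving shear stress uses γ_sat:
FS = [c' + γ' z cos²β tanφ'] / [γ_sat z sinβ cosβ]
(For c' = 0 this reduces to FS = (γ'/γ_sat)·tanφ'/tanβ.)
γ' = 20.6 − 9.81 = 10.79 kN/m³
Numerator = 0.0 + 10.79·3.6·cos²14.4°·tan32.8° = 0.0 + 10.79·3.6·0.9382·0.6445 = 23.485 kPa
Denominator = 20.6·3.6·sin14.4°·cos14.4° = 20.6·3.6·0.2487·0.9686 = 17.863 kPa
FS = 23.485 / 17.863 = 1.315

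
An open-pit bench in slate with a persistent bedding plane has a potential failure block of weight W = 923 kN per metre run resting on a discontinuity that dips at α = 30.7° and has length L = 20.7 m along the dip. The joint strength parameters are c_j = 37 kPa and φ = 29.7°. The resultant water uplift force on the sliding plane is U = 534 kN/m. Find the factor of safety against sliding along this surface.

FS = 1.94

Resolving the block weight along and normal to the plane and applying the Mohr–Coulomb strength on the joint:
N' = W cosα − U = 923·cos30.7° − 534 = 259.6 kN/m
Driving force T = W sinα = 923·sin30.7° = 471.2 kN/m
Resisting force R = c_j·L + N'·tanφ = 37·20.7 + 259.6·tan29.7° = 765.9 + 148.1 = 914.0 kN/m
FS = R / T = 914.0 / 471.2 = 1.940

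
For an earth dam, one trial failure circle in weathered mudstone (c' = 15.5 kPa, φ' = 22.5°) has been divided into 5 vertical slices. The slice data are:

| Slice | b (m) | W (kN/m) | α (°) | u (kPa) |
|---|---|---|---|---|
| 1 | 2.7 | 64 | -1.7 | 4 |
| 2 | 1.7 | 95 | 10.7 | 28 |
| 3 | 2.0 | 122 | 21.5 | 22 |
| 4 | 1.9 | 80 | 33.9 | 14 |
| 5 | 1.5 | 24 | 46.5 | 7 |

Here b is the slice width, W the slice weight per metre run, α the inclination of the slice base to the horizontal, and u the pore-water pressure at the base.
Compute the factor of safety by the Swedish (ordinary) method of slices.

Ordinary method of slices: FS = Σ[c'·Δl_i + (W_i cosα_i − u_i·Δl_i)·tanφ'] / Σ W_i sinα_i, with Δl_i = b_i / cosα_i.
Slice 1: Δl = 2.7/cos(-1.7°) = 2.701 m; N'_1 = 64·cos(-1.7°) − 4·2.701 = 53.2; c'Δl = 41.87; W sinα = -1.9
Slice 2: Δl = 1.7/cos10.7° = 1.730 m; N'_2 = 95·cos10.7° − 28·1.730 = 44.9; c'Δl = 26.82; W sinα = 17.6
Slice 3: Δl = 2.0/cos21.5° = 2.150 m; N'_3 = 122·cos21.5° − 22·2.150 = 66.2; c'Δl = 33.32; W sinα = 44.7
Slice 4: Δl = 1.9/cos33.9° = 2.289 m; N'_4 = 80·cos33.9° − 14·2.289 = 34.4; c'Δl = 35.48; W sinα = 44.6
Slice 5: Δl = 1.5/cos46.5° = 2.179 m; N'_5 = 24·cos46.5° − 7·2.179 = 1.3; c'Δl = 33.78; W sinα = 17.4
Σc'Δl = 171.3 kN/m; ΣN' = 199.9 kN/m; ΣW sinα = 122.5 kN/m
Resisting = 171.3 + 199.9·tan22.5° = 171.3 + 82.8 = 254.1 kN/m
FS = 254.1 / 122.5 = 2.074

FS = 2.07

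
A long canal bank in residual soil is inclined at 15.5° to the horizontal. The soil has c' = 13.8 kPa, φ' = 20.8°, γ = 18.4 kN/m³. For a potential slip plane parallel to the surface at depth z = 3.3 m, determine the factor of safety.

FS = 2.25

For an infinite slope with a slip plane parallel to the surface (no pore pressure): FS = [c' + γz cos²β tanφ'] / [γz sinβ cosβ].
γz = 18.4·3.3 = 60.72 kN/m²
Numerator = 13.8 + 60.72·cos²15.5°·tan20.8° = 13.8 + 60.72·0.9286·0.3799 = 35.218 kPa
Denominator = 60.72·sin15.5°·cos15.5° = 60.72·0.2672·0.9636 = 15.637 kPa
FS = 35.218 / 15.637 = 2.252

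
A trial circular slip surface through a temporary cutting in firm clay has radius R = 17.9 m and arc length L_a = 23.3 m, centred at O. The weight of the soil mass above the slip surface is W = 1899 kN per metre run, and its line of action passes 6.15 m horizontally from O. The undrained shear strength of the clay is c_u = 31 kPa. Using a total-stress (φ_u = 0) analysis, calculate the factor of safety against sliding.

FS = 1.11

Taking moments about the centre O, the resisting moment is provided by the undrained shear strength acting along the arc:
M_R = c_u·L_a·R = 31·23.30·17.9 = 12929.2 kN·m/m
M_D = W·d = 1899·6.15 = 11678.9 kN·m/m
FS = M_R / M_D = 12929.2 / 11678.9 = 1.107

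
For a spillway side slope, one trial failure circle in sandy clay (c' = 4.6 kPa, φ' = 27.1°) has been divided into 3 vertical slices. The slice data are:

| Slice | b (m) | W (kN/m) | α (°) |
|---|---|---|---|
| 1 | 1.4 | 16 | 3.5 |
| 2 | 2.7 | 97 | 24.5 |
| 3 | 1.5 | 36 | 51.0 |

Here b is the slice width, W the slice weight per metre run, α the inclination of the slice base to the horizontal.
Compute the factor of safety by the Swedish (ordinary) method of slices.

Ordinary method of slices: FS = Σ[c'·Δl_i + (W_i cosα_i)·tanφ'] / Σ W_i sinα_i, with Δl_i = b_i / cosα_i.
Slice 1: Δl = 1.4/cos3.5° = 1.403 m; N'_1 = 16·cos3.5° = 16.0; c'Δl = 6.45; W sinα = 1.0
Slice 2: Δl = 2.7/cos24.5° = 2.967 m; N'_2 = 97·cos24.5° = 88.3; c'Δl = 13.65; W sinα = 40.2
Slice 3: Δl = 1.5/cos51.0° = 2.384 m; N'_3 = 36·cos51.0° = 22.7; c'Δl = 10.96; W sinα = 28.0
Σc'Δl = 31.1 kN/m; ΣN' = 126.9 kN/m; ΣW sinα = 69.2 kN/m
Resisting = 31.1 + 126.9·tan27.1° = 31.1 + 64.9 = 96.0 kN/m
FS = 96.0 / 69.2 = 1.388

FS = 1.39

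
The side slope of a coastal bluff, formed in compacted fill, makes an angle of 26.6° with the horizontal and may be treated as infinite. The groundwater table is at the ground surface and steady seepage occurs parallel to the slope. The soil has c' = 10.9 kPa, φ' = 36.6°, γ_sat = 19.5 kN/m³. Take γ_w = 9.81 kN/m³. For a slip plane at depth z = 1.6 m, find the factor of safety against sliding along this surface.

With seepage parallel to the slope and the water table at the surface, the effective normal stress on the slip plane uses the buoyant unit weight γ' = γ_sat − γ_w while the driving shear stress uses γ_sat:
FS = [c' + γ' z cos²β tanφ'] / [γ_sat z sinβ cosβ]
γ' = 19.5 − 9.81 = 9.69 kN/m³
Numerator = 10.9 + 9.69·1.6·cos²26.6°·tan36.6° = 10.9 + 9.69·1.6·0.7995·0.7427 = 20.106 kPa
Denominator = 19.5·1.6·sin26.6°·cos26.6° = 19.5·1.6·0.4478·0.8942 = 12.491 kPa
FS = 20.106 / 12.491 = 1.610

FS = 1.61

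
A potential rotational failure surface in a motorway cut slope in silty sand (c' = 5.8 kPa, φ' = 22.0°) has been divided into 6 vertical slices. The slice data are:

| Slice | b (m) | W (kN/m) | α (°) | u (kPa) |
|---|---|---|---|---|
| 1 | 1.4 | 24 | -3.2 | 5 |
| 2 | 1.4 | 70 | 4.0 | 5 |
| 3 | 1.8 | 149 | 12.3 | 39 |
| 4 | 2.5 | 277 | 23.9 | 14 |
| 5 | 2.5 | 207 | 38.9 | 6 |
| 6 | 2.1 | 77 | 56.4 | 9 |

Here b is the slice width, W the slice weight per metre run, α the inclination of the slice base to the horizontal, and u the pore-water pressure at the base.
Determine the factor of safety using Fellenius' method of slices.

Ordinary method of slices: FS = Σ[c'·Δl_i + (W_i cosα_i − u_i·Δl_i)·tanφ'] / Σ W_i sinα_i, with Δl_i = b_i / cosα_i.
Slice 1: Δl = 1.4/cos(-3.2°) = 1.402 m; N'_1 = 24·cos(-3.2°) − 5·1.402 = 17.0; c'Δl = 8.13; W sinα = -1.3
Slice 2: Δl = 1.4/cos4.0° = 1.403 m; N'_2 = 70·cos4.0° − 5·1.403 = 62.8; c'Δl = 8.14; W sinα = 4.9
Slice 3: Δl = 1.8/cos12.3° = 1.842 m; N'_3 = 149·cos12.3° − 39·1.842 = 73.7; c'Δl = 10.69; W sinα = 31.7
Slice 4: Δl = 2.5/cos23.9° = 2.734 m; N'_4 = 277·cos23.9° − 14·2.734 = 215.0; c'Δl = 15.86; W sinα = 112.2
Slice 5: Δl = 2.5/cos38.9° = 3.212 m; N'_5 = 207·cos38.9° − 6·3.212 = 141.8; c'Δl = 18.63; W sinα = 130.0
Slice 6: Δl = 2.1/cos56.4° = 3.795 m; N'_6 = 77·cos56.4° − 9·3.795 = 8.5; c'Δl = 22.01; W sinα = 64.1
Σc'Δl = 83.5 kN/m; ΣN' = 518.7 kN/m; ΣW sinα = 341.6 kN/m
Resisting = 83.5 + 518.7·tan22.0° = 83.5 + 209.6 = 293.0 kN/m
FS = 293.0 / 341.6 = 0.858

FS = 0.86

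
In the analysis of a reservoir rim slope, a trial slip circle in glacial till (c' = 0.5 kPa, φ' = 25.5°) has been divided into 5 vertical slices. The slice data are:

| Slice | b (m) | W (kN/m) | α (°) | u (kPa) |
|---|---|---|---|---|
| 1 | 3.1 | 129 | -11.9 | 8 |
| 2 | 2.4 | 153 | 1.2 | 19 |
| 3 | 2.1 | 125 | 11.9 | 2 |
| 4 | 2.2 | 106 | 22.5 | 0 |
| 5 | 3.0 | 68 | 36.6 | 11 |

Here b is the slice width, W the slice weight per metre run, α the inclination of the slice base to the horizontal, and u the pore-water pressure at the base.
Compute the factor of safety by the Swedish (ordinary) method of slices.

Ordinary method of slices: FS = Σ[c'·Δl_i + (W_i cosα_i − u_i·Δl_i)·tanφ'] / Σ W_i sinα_i, with Δl_i = b_i / cosα_i.
Slice 1: Δl = 3.1/cos(-11.9°) = 3.168 m; N'_1 = 129·cos(-11.9°) − 8·3.168 = 100.9; c'Δl = 1.58; W sinα = -26.6
Slice 2: Δl = 2.4/cos1.2° = 2.401 m; N'_2 = 153·cos1.2° − 19·2.401 = 107.4; c'Δl = 1.20; W sinα = 3.2
Slice 3: Δl = 2.1/cos11.9° = 2.146 m; N'_3 = 125·cos11.9° − 2·2.146 = 118.0; c'Δl = 1.07; W sinα = 25.8
Slice 4: Δl = 2.2/cos22.5° = 2.381 m; N'_4 = 106·cos22.5° − 0·2.381 = 97.9; c'Δl = 1.19; W sinα = 40.6
Slice 5: Δl = 3.0/cos36.6° = 3.737 m; N'_5 = 68·cos36.6° − 11·3.737 = 13.5; c'Δl = 1.87; W sinα = 40.5
Σc'Δl = 6.9 kN/m; ΣN' = 437.7 kN/m; ΣW sinα = 83.5 kN/m
Resisting = 6.9 + 437.7·tan25.5° = 6.9 + 208.8 = 215.7 kN/m
FS = 215.7 / 83.5 = 2.583

FS = 2.58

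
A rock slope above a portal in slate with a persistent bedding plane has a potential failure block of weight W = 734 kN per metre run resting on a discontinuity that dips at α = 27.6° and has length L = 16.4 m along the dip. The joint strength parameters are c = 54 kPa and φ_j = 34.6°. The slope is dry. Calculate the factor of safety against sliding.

Resolving the block weight along and normal to the plane and applying the Mohr–Coulomb strength on the joint:
N' = W cosα = 734·cos27.6° = 650.5 kN/m
Driving force T = W sinα = 734·sin27.6° = 340.1 kN/m
Resisting force R = c·L + N'·tanφ_j = 54·16.4 + 650.5·tan34.6° = 885.6 + 448.7 = 1334.3 kN/m
FS = R / T = 1334.3 / 340.1 = 3.924

FS = 3.92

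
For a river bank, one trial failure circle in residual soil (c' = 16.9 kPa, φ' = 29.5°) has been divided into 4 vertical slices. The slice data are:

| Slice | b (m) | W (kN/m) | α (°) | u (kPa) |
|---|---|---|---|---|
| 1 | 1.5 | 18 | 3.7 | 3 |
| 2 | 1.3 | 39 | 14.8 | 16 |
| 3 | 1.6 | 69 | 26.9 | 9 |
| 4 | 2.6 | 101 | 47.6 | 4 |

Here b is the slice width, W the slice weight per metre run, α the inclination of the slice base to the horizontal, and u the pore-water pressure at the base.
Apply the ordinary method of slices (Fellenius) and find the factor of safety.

FS = 1.85

Ordinary method of slices: FS = Σ[c'·Δl_i + (W_i cosα_i − u_i·Δl_i)·tanφ'] / Σ W_i sinα_i, with Δl_i = b_i / cosα_i.
Slice 1: Δl = 1.5/cos3.7° = 1.503 m; N'_1 = 18·cos3.7° − 3·1.503 = 13.5; c'Δl = 25.40; W sinα = 1.2
Slice 2: Δl = 1.3/cos14.8° = 1.345 m; N'_2 = 39·cos14.8° − 16·1.345 = 16.2; c'Δl = 22.72; W sinα = 10.0
Slice 3: Δl = 1.6/cos26.9° = 1.794 m; N'_3 = 69·cos26.9° − 9·1.794 = 45.4; c'Δl = 30.32; W sinα = 31.2
Slice 4: Δl = 2.6/cos47.6° = 3.856 m; N'_4 = 101·cos47.6° − 4·3.856 = 52.7; c'Δl = 65.16; W sinα = 74.6
Σc'Δl = 143.6 kN/m; ΣN' = 127.7 kN/m; ΣW sinα = 116.9 kN/m
Resisting = 143.6 + 127.7·tan29.5° = 143.6 + 72.3 = 215.9 kN/m
FS = 215.9 / 116.9 = 1.846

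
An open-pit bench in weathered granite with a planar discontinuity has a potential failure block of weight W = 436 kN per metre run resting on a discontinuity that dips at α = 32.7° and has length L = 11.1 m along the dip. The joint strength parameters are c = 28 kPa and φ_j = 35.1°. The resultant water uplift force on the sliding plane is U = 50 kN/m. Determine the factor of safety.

Resolving the block weight along and normal to the plane and applying the Mohr–Coulomb strength on the joint:
N' = W cosα − U = 436·cos32.7° − 50 = 316.9 kN/m
Driving force T = W sinα = 436·sin32.7° = 235.5 kN/m
Resisting force R = c·L + N'·tanφ_j = 28·11.1 + 316.9·tan35.1° = 310.8 + 222.7 = 533.5 kN/m
FS = R / T = 533.5 / 235.5 = 2.265

FS = 2.27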